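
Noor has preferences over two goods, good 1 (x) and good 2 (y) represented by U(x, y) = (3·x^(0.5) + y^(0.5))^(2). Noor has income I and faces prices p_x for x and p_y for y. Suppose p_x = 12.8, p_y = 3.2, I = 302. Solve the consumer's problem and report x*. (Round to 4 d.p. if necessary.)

MU_x ∝ 3·x^(-0.5), MU_y ∝ y^(-0.5), so MRS = 3·(y/x)^(0.5) = p_x/p_y.
Hence y/x = ((1/3)·p_x/p_y)^(1/(0.5)), i.e. raised to the 2 power.
Substitute y = (y/x)·x into the budget: x* = I/(p_x + p_y·(y/x)).
Numerically y/x = 1.777778, so x* = 302/(12.8 + 3.2·1.777778) = 16.3341.

x* = 16.3341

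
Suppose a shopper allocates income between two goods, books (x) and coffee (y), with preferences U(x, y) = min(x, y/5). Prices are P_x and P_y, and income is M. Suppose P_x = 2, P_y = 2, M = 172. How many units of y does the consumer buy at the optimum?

y* = 71.6667

Leontief preferences: the optimum is at the kink where x/1 = y/5, i.e. y = 5·x.
Budget: P_x·x + P_y·5·x = M, so (P_x + 5·P_y)·x = M.
Demand: x*(P_x,P_y,M) = M/(P_x + 5·P_y), y* = 5·M/(P_x + 5·P_y).
Here 2 + 5·2 = 12, giving y* = 71.6667.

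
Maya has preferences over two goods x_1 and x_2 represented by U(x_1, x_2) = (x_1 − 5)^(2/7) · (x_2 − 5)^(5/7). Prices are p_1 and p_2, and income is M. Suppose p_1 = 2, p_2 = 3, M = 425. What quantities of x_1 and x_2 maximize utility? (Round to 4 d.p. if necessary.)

This is Cobb-Douglas in (x_1−5, x_2−5): tangency gives 2/7·p_2·(x_2−5) = 5/7·p_1·(x_1−5).
Substituting into the budget: x_1* = 5 + 2/7·(M − 5·p_1 − 5·p_2)/p_1, and x_2* = 5 + 5/7·(…)/p_2.
Discretionary income = 425 − 5·2 − 5·3 = 400; x_1* = 5 + 2/7·400/2 = 62.1429; x_2* = 5 + 5/7·400/3 = 100.2381.

x_1* = 62.1429, x_2* = 100.2381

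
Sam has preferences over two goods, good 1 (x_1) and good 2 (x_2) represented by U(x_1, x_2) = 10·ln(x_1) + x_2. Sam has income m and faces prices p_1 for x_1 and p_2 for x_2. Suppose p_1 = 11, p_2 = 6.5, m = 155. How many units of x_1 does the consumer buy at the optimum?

MU_x_1 = 10/x_1, MU_x_2 = 1. Tangency: 10/x_1 = p_1/p_2.
So x_1*(p_1,p_2) = 10·p_2/p_1, independent of income; and x_2* = (m − 10·p_2)/p_2.
At the given prices: x_1* = 10·6.5/11 = 5.9091.

x_1* = 5.9091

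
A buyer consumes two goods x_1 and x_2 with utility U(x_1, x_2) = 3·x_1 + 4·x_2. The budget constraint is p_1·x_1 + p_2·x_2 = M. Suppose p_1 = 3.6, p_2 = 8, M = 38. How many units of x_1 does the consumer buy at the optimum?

x_1* = 10.5556

Linear utility — the consumer picks whichever good has higher MU/price: 3/3.6 = 0.8333 vs 4/8 = 0.5.
x_1 gives more utility per dollar, so spend all income on x_1: x_1* = M/p_1, x_2* = 0.
Numerically: x_1* = 10.5556, x_2* = 0.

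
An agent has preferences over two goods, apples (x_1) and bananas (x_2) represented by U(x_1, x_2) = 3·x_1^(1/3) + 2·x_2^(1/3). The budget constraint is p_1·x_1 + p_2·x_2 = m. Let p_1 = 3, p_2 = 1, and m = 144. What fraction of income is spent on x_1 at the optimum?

From the CES first-order condition, (3/2)·(x_2/x_1)^(2/3) = p_1/p_2.
Solve for the ratio: x_2/x_1 = [(2/3)·p_1/p_2]^(1.5).
With the ratio pinned down, the budget gives x_1* = m/(p_1 + p_2·(x_2/x_1)) and x_2* = (x_2/x_1)·x_1*.
Numerically x_2/x_1 = 2.828427, so x_1* = 144/(3 + 1·2.828427) = 24.7065 and x_2* = 2.828427·24.7065 = 69.8805.
Expenditure on x_1: 3·24.7065 = 74.1195; share = 0.5147.

share on x_1 = 0.5147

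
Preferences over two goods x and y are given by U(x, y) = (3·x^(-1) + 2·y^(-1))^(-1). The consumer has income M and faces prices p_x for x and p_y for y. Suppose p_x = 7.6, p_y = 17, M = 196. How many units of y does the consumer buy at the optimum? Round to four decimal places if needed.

MRS = MU_x/MU_y = (3/2)·(y/x)^(2). Set equal to p_x/p_y.
Solve for the ratio: y/x = [(2/3)·p_x/p_y]^(0.5).
With the ratio pinned down, the budget gives x* = M/(p_x + p_y·(y/x)) and y* = (y/x)·x*.
Numerically y/x = 0.54593, so x* = 196/(7.6 + 17·0.54593) = 11.6108 and y* = 0.54593·11.6108 = 6.3387.

y* = 6.3387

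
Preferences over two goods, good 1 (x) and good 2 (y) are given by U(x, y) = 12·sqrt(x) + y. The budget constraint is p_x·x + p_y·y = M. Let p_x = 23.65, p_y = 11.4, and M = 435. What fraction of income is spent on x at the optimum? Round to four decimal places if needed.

MU_x = 6/√x, MU_y = 1. Tangency: 6/√x = p_x/p_y.
Thus x* = (6·p_y/p_x)² — independent of M — with the rest of income spent on y.
Plugging in: x* = (6·11.4/23.65)² = 8.3647, y* = 20.8048.
Expenditure on x: 23.65·8.3647 = 197.8249; share = 0.4548.

share on x = 0.4548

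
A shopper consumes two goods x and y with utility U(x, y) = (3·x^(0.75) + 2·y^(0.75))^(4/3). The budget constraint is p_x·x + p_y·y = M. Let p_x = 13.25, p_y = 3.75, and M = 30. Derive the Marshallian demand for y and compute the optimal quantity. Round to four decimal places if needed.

y* = 7.1764

Numerically y/x = 30.787428, so x* = 30/(13.25 + 3.75·30.787428) = 0.2331 and y* = 30.787428·0.2331 = 7.1764.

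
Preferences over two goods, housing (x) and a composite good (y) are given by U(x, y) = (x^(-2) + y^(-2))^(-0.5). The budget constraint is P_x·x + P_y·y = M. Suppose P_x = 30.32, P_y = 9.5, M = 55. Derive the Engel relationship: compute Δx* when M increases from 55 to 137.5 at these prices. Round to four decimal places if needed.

Numerically y/x = 1.472319, so x* = 55/(30.32 + 9.5·1.472319) = 1.2413.
At M' = 137.5: x* = 3.1033. Change: 3.1033 − 1.2413 = 1.862.

Δx* = 1.862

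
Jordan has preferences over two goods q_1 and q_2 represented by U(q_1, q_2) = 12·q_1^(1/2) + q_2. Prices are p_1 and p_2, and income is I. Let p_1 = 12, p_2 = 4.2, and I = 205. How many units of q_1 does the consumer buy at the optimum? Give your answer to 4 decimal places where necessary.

Thus q_1* = (6·p_2/p_1)² — independent of I — with the rest of income spent on q_2.
Plugging in: q_1* = (6·4.2/12)² = 4.41.

q_1* = 4.41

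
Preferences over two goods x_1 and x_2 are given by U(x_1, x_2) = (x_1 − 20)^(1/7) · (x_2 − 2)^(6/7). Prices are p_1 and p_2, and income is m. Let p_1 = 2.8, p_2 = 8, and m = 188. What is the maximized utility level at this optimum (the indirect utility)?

V = 11.1787

Let x_1' = x_1−20, x_2' = x_2−2. MRS = (1/6)·x_2'/x_1' = p_1/p_2.
Substituting into the budget: x_1* = 20 + 1/7·(m − 20·p_1 − 2·p_2)/p_1, and x_2* = 2 + 6/7·(…)/p_2.
Discretionary income = 188 − 20·2.8 − 2·8 = 116; x_1* = 20 + 1/7·116/2.8 = 25.9184; x_2* = 2 + 6/7·116/8 = 14.4286.
Utility at the optimum: U(25.9184, 14.4286) = 11.1787.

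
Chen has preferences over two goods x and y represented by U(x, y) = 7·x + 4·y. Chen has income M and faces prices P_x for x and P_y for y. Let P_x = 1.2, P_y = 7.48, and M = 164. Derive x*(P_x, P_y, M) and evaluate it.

x gives more utility per dollar, so spend all income on x: x* = M/P_x, y* = 0.
Numerically: x* = 136.6667, y* = 0.

x* = 136.6667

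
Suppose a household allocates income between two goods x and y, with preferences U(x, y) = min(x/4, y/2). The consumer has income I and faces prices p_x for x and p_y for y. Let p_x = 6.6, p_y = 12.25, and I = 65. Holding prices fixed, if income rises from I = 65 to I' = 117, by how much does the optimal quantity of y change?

Δy* = 2.0432

Leontief preferences: the optimum is at the kink where x/4 = y/2, i.e. y = (1/2)·x.
Budget: p_x·x + p_y·(1/2)·x = I, so (4·p_x + 2·p_y)·x = 4·I.
Demand: x*(p_x,p_y,I) = 4·I/(4·p_x + 2·p_y), y* = 2·I/(4·p_x + 2·p_y).
Here 4·6.6 + 2·12.25 = 50.9, giving y* = 2.554.
At I' = 117: y* = 4.5972. Change: 4.5972 − 2.554 = 2.0432.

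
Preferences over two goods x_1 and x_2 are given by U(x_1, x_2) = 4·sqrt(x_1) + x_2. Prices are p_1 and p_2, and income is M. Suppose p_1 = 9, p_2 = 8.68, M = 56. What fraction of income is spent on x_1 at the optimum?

Plugging in: x_1* = (2·8.68/9)² = 3.7206, x_2* = 2.5938.
Expenditure on x_1: 9·3.7206 = 33.4855; share = 0.598.

share on x_1 = 0.598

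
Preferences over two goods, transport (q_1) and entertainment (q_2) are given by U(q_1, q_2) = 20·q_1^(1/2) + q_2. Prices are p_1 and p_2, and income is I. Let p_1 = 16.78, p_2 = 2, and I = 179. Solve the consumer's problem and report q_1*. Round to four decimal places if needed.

q_1* = 1.4206

Utility is quasi-linear in q_2; the FOC for q_1 is 10/√q_1 = p_1/p_2.
Thus q_1* = (10·p_2/p_1)² — independent of I — with the rest of income spent on q_2.
Plugging in: q_1* = (10·2/16.78)² = 1.4206.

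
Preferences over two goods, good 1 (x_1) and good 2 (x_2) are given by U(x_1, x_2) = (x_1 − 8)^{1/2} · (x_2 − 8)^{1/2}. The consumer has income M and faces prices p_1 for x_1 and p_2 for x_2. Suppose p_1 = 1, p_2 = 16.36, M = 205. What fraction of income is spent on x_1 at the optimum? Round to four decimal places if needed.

share on x_1 = 0.2003

MRS = (x_2−8)/(x_1−8). Tangency with p_1/p_2 gives x_2−8 = (p_1/p_2)·(x_1−8).
After buying the subsistence bundle (8, 8), a share 0.5 of the remaining income goes to x_1: x_1* = 8 + 0.5·(M − 8p_1 − 8p_2)/p_1.
Discretionary income = 205 − 8·1 − 8·16.36 = 66.12; x_1* = 8 + 0.5·66.12/1 = 41.06; x_2* = 8 + 0.5·66.12/16.36 = 10.0208.
Expenditure on x_1: 1·41.06 = 41.06; share = 0.2003.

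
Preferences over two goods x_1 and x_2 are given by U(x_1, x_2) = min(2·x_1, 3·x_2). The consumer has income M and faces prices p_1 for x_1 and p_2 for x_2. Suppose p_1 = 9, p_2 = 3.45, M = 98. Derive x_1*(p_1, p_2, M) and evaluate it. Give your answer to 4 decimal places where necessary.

x_1* = 8.6726

With perfect complements, no substitution: consume in ratio x_1:x_2 = 3:2.
Budget: p_1·x_1 + p_2·(2/3)·x_1 = M, so (3·p_1 + 2·p_2)·x_1 = 3·M.
Demand: x_1*(p_1,p_2,M) = 3·M/(3·p_1 + 2·p_2), x_2* = 2·M/(3·p_1 + 2·p_2).
Here 3·9 + 2·3.45 = 33.9, giving x_1* = 8.6726.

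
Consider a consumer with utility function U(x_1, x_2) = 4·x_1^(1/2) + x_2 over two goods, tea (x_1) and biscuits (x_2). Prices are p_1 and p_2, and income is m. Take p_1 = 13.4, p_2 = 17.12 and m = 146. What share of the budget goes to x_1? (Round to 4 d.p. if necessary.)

Set MRS = p_1/p_2: 2·x_1^(−1/2) = p_1/p_2.
Solve: √x_1 = 2·p_2/p_1, so x_1*(p_1,p_2) = (2·p_2/p_1)², and x_2* = (m − p_1·x_1*)/p_2.
Plugging in: x_1* = (2·17.12/13.4)² = 6.5292, x_2* = 3.4176.
Expenditure on x_1: 13.4·6.5292 = 87.4909; share = 0.5993.

share on x_1 = 0.5993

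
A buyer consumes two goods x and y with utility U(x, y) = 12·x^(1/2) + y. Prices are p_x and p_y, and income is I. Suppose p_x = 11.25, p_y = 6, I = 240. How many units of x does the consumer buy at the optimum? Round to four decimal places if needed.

MU_x = 6/√x, MU_y = 1. Tangency: 6/√x = p_x/p_y.
Solve: √x = 6·p_y/p_x, so x*(p_x,p_y) = (6·p_y/p_x)², and y* = (I − p_x·x*)/p_y.
Plugging in: x* = (6·6/11.25)² = 10.24.

x* = 10.24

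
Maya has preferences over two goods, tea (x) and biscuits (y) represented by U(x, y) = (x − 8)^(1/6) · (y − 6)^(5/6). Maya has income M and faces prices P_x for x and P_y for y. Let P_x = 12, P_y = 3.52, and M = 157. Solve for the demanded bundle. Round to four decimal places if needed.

MRS = (1/5)·(y−6)/(x−8). Tangency with P_x/P_y gives y−6 = 5·(P_x/P_y)·(x−8).
After buying the subsistence bundle (8, 6), a share 1/6 of the remaining income goes to x: x* = 8 + 1/6·(M − 8P_x − 6P_y)/P_x.
Discretionary income = 157 − 8·12 − 6·3.52 = 39.88; x* = 8 + 1/6·39.88/12 = 8.5539; y* = 6 + 5/6·39.88/3.52 = 15.4413.

x* = 8.5539, y* = 15.4413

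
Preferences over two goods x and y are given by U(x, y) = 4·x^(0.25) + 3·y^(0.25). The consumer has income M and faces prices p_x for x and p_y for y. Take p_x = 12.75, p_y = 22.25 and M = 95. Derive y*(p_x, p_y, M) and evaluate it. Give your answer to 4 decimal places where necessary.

Substitute y = (y/x)·x into the budget: x* = M/(p_x + p_y·(y/x)).
Numerically y/x = 0.324331, so x* = 95/(12.75 + 22.25·0.324331) = 4.758 and y* = 0.324331·4.758 = 1.5432.

y* = 1.5432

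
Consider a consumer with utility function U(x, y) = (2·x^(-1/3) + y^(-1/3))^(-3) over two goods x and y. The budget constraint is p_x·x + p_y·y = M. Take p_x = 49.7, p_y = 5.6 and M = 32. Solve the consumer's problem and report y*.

y* = 1.4642

From the CES first-order condition, 2·(y/x)^(4/3) = p_x/p_y.
Solve for the ratio: y/x = [(1/2)·p_x/p_y]^(0.75).
With the ratio pinned down, the budget gives x* = M/(p_x + p_y·(y/x)) and y* = (y/x)·x*.
Numerically y/x = 3.057411, so x* = 32/(49.7 + 5.6·3.057411) = 0.4789 and y* = 3.057411·0.4789 = 1.4642.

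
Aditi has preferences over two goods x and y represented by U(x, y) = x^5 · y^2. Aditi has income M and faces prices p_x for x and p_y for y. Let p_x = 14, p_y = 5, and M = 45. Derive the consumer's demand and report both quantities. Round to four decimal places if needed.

x* = 2.2959, y* = 2.5714

The MRS is (5/2)·y/x. Set MRS = p_x/p_y.
So 5·p_y·y = 2·p_x·x; combined with the budget, a share 5/7 of income goes to x.
Demand: x*(p_x,p_y,M) = 5/7·M/p_x and y* = 2/7·M/p_y.
At p_x=14, p_y=5, M=45: x* = 5/7·45/14 = 2.2959, y* = 2.5714.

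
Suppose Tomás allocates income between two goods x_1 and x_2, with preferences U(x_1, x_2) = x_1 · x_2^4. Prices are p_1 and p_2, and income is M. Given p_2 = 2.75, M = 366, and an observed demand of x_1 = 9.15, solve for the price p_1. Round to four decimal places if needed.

MU_x_1/MU_x_2 = (x_2)/(4·x_1); tangency sets this equal to p_1/p_2.
Rearranging, p_2·x_2 = 4·p_1·x_1. Substituting into the budget gives p_1·x_1·(1 + 4) = M.
Demand: x_1*(p_1,p_2,M) = 0.2·M/p_1 and x_2* = 0.8·M/p_2.
Set x_1* = 9.15 in the demand function and solve for p_1: p_1 = 8.

p_1 = 8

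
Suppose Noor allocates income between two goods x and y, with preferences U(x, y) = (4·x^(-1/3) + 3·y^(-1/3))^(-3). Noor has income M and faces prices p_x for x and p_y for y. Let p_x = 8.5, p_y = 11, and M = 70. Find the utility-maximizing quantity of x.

x* = 4.4286

Substitute y = (y/x)·x into the budget: x* = M/(p_x + p_y·(y/x)).
Numerically y/x = 0.664226, so x* = 70/(8.5 + 11·0.664226) = 4.4286.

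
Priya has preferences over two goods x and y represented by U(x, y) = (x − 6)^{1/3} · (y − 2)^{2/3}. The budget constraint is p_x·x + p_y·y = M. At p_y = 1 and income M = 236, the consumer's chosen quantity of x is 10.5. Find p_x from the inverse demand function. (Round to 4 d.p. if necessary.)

Let x' = x−6, y' = y−2. MRS = (1/2)·y'/x' = p_x/p_y.
Substituting into the budget: x* = 6 + 1/3·(M − 6·p_x − 2·p_y)/p_x, and y* = 2 + 2/3·(…)/p_y.
Set x* = 10.5 in the demand function and solve for p_x: p_x = 12.

p_x = 12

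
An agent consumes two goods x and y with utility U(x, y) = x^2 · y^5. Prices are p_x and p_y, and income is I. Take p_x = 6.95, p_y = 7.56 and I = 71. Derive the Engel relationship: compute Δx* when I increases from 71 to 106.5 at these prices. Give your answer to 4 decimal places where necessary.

Δx* = 1.4594

The MRS is (2/5)·y/x. Set MRS = p_x/p_y.
Rearranging, p_y·y = (5/2)·p_x·x. Substituting into the budget gives p_x·x·(1 + (5/2)) = I.
Demand: x*(p_x,p_y,I) = 2/7·I/p_x and y* = 5/7·I/p_y.
At p_x=6.95, p_y=7.56, I=71: x* = 2/7·71/6.95 = 2.9188.
At I' = 106.5: x* = 4.3782. Change: 4.3782 − 2.9188 = 1.4594.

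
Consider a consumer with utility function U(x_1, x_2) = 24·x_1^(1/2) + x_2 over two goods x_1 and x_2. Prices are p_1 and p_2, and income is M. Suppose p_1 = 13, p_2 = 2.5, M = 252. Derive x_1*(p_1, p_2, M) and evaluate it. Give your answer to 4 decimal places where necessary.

Utility is quasi-linear in x_2; the FOC for x_1 is 12/√x_1 = p_1/p_2.
Thus x_1* = (12·p_2/p_1)² — independent of M — with the rest of income spent on x_2.
Plugging in: x_1* = (12·2.5/13)² = 5.3254.

x_1* = 5.3254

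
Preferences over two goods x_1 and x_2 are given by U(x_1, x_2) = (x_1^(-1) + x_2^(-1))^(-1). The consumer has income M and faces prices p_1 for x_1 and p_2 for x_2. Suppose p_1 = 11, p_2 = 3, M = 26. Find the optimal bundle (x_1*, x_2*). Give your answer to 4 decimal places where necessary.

x_1* = 1.5527, x_2* = 2.9733

With the ratio pinned down, the budget gives x_1* = M/(p_1 + p_2·(x_2/x_1)) and x_2* = (x_2/x_1)·x_1*.
Numerically x_2/x_1 = 1.914854, so x_1* = 26/(11 + 3·1.914854) = 1.5527 and x_2* = 1.914854·1.5527 = 2.9733.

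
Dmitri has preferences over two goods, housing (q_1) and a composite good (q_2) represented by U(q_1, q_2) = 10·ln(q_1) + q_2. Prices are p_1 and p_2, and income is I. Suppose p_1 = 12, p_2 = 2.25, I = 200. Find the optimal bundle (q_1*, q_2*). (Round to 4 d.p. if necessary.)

So q_1*(p_1,p_2) = 10·p_2/p_1, independent of income; and q_2* = (I − 10·p_2)/p_2.
At the given prices: q_1* = 10·2.25/12 = 1.875, and q_2* = 78.8889.

q_1* = 1.875, q_2* = 78.8889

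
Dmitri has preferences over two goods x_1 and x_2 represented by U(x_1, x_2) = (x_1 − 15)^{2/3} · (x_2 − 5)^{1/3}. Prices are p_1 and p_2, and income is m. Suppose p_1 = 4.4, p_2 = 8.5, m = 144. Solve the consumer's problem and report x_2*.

x_2* = 6.3922

This is Cobb-Douglas in (x_1−15, x_2−5): tangency gives 2/3·p_2·(x_2−5) = 1/3·p_1·(x_1−15).
Substituting into the budget: x_1* = 15 + 2/3·(m − 15·p_1 − 5·p_2)/p_1, and x_2* = 5 + 1/3·(…)/p_2.
Discretionary income = 144 − 15·4.4 − 5·8.5 = 35.5; x_2* = 5 + 1/3·35.5/8.5 = 6.3922.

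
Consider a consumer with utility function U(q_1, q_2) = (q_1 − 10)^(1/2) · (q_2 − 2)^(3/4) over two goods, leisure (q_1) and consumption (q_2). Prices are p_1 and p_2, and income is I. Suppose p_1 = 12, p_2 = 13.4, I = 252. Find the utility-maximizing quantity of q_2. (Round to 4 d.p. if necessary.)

q_2* = 6.7104

Discretionary income = 252 − 10·12 − 2·13.4 = 105.2; q_2* = 2 + 0.6·105.2/13.4 = 6.7104.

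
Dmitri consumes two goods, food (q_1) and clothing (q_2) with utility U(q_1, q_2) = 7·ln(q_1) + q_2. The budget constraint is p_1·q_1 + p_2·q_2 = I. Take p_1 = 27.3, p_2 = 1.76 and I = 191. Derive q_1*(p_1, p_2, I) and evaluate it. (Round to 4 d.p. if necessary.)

q_1* = 0.4513

Set MRS = p_1/p_2: (7/q_1)/1 = p_1/p_2.
So q_1*(p_1,p_2) = 7·p_2/p_1, independent of income; and q_2* = (I − 7·p_2)/p_2.
At the given prices: q_1* = 7·1.76/27.3 = 0.4513.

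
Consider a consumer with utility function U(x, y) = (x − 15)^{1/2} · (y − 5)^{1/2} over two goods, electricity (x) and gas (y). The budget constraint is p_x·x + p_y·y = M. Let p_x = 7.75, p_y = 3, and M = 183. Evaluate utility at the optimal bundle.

This is Cobb-Douglas in (x−15, y−5): tangency gives 0.5·p_y·(y−5) = 0.5·p_x·(x−15).
Substituting into the budget: x* = 15 + 0.5·(M − 15·p_x − 5·p_y)/p_x, and y* = 5 + 0.5·(…)/p_y.
Discretionary income = 183 − 15·7.75 − 5·3 = 51.75; x* = 15 + 0.5·51.75/7.75 = 18.3387; y* = 5 + 0.5·51.75/3 = 13.625.
Utility at the optimum: U(18.3387, 13.625) = 5.3662.

V = 5.3662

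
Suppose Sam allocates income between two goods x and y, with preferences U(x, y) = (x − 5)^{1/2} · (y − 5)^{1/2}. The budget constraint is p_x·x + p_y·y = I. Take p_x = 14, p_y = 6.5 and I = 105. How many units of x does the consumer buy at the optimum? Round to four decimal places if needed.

x* = 5.0893

MRS = (y−5)/(x−5). Tangency with p_x/p_y gives y−5 = (p_x/p_y)·(x−5).
Substituting into the budget: x* = 5 + 0.5·(I − 5·p_x − 5·p_y)/p_x, and y* = 5 + 0.5·(…)/p_y.
Discretionary income = 105 − 5·14 − 5·6.5 = 2.5; x* = 5 + 0.5·2.5/14 = 5.0893.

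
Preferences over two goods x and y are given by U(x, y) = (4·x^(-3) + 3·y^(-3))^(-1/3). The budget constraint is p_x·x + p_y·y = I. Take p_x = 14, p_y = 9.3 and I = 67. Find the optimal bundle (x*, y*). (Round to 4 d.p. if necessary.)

x* = 2.8406, y* = 2.9281

MU_x ∝ 4·x^(-4), MU_y ∝ 3·y^(-4), so MRS = (4/3)·(y/x)^(4) = p_x/p_y.
Hence y/x = ((3/4)·p_x/p_y)^(1/(4)), i.e. raised to the 0.25 power.
Substitute y = (y/x)·x into the budget: x* = I/(p_x + p_y·(y/x)).
Numerically y/x = 1.030805, so x* = 67/(14 + 9.3·1.030805) = 2.8406 and y* = 1.030805·2.8406 = 2.9281.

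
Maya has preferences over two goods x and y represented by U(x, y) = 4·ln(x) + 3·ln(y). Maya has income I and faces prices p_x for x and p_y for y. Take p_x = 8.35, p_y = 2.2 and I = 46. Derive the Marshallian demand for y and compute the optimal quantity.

MU_x/MU_y = (4·y)/(3·x); tangency sets this equal to p_x/p_y.
Rearranging, p_y·y = (3/4)·p_x·x. Substituting into the budget gives p_x·x·(1 + (3/4)) = I.
Demand: x*(p_x,p_y,I) = 4/7·I/p_x and y* = 3/7·I/p_y.
At p_x=8.35, p_y=2.2, I=46: y* = 3/7·46/2.2 = 8.961.

y* = 8.961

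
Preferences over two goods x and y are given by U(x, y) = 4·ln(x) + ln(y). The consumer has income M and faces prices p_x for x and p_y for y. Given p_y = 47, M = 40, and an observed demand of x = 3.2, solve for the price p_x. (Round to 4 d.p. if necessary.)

p_x = 10

Tangency: MRS = 4·y/x = p_x/p_y.
So 4·p_y·y = p_x·x; combined with the budget, a share 0.8 of income goes to x.
Demand: x*(p_x,p_y,M) = 0.8·M/p_x and y* = 0.2·M/p_y.
Set x* = 3.2 in the demand function and solve for p_x: p_x = 10.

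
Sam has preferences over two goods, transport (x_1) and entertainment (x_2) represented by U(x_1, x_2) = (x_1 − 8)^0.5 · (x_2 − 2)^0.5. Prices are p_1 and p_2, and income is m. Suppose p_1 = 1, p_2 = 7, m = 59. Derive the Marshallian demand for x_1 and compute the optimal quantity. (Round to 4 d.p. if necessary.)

Let x_1' = x_1−8, x_2' = x_2−2. MRS = x_2'/x_1' = p_1/p_2.
After buying the subsistence bundle (8, 2), a share 0.5 of the remaining income goes to x_1: x_1* = 8 + 0.5·(m − 8p_1 − 2p_2)/p_1.
Discretionary income = 59 − 8·1 − 2·7 = 37; x_1* = 8 + 0.5·37/1 = 26.5.

x_1* = 26.5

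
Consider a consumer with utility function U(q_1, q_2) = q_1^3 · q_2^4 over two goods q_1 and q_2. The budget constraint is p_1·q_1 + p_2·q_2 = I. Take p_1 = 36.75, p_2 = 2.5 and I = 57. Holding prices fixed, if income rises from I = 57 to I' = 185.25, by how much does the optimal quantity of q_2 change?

Δq_2* = 29.3143

MU_q_1/MU_q_2 = (3·q_2)/(4·q_1); tangency sets this equal to p_1/p_2.
Rearranging, p_2·q_2 = (4/3)·p_1·q_1. Substituting into the budget gives p_1·q_1·(1 + (4/3)) = I.
Demand: q_1*(p_1,p_2,I) = 3/7·I/p_1 and q_2* = 4/7·I/p_2.
At p_1=36.75, p_2=2.5, I=57: q_2* = 4/7·57/2.5 = 13.0286.
At I' = 185.25: q_2* = 42.3429. Change: 42.3429 − 13.0286 = 29.3143.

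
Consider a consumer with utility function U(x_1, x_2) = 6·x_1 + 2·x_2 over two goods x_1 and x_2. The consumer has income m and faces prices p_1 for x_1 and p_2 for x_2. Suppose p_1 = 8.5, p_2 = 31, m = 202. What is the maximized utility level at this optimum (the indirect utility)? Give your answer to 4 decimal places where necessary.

V = 142.5882

Perfect substitutes: compare marginal utility per dollar. 6/p_1 vs 2/p_2 → 0.7059 vs 0.0645.
x_1 gives more utility per dollar, so spend all income on x_1: x_1* = m/p_1, x_2* = 0.
Numerically: x_1* = 23.7647, x_2* = 0.
Utility at the optimum: U(23.7647, 0) = 142.5882.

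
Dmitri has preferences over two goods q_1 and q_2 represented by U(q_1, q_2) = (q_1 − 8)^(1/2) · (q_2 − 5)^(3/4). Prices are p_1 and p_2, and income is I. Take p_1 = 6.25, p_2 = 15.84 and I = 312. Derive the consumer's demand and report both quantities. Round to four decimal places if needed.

q_1* = 19.6992, q_2* = 11.9242

Let q_1' = q_1−8, q_2' = q_2−5. MRS = (2/3)·q_2'/q_1' = p_1/p_2.
Substituting into the budget: q_1* = 8 + 0.4·(I − 8·p_1 − 5·p_2)/p_1, and q_2* = 5 + 0.6·(…)/p_2.
Discretionary income = 312 − 8·6.25 − 5·15.84 = 182.8; q_1* = 8 + 0.4·182.8/6.25 = 19.6992; q_2* = 5 + 0.6·182.8/15.84 = 11.9242.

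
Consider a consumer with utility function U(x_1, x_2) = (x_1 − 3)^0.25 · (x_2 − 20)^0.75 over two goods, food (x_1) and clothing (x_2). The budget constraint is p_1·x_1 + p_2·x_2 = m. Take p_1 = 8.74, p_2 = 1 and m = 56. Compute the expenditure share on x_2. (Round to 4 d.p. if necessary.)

share on x_2 = 0.4881

MRS = (1/3)·(x_2−20)/(x_1−3). Tangency with p_1/p_2 gives x_2−20 = 3·(p_1/p_2)·(x_1−3).
Substituting into the budget: x_1* = 3 + 0.25·(m − 3·p_1 − 20·p_2)/p_1, and x_2* = 20 + 0.75·(…)/p_2.
Discretionary income = 56 − 3·8.74 − 20·1 = 9.78; x_1* = 3 + 0.25·9.78/8.74 = 3.2797; x_2* = 20 + 0.75·9.78/1 = 27.335.
Expenditure on x_2: 1·27.335 = 27.335; share = 0.4881.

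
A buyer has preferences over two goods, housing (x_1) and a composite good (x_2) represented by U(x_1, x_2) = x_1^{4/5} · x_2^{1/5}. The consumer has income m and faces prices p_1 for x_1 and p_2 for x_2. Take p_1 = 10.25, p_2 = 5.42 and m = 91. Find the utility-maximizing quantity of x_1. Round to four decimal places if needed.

x_1* = 7.1024

Tangency: MRS = 4·x_2/x_1 = p_1/p_2.
Rearranging, p_2·x_2 = (1/4)·p_1·x_1. Substituting into the budget gives p_1·x_1·(1 + (1/4)) = m.
Demand: x_1*(p_1,p_2,m) = 0.8·m/p_1 and x_2* = 0.2·m/p_2.
At p_1=10.25, p_2=5.42, m=91: x_1* = 0.8·91/10.25 = 7.1024.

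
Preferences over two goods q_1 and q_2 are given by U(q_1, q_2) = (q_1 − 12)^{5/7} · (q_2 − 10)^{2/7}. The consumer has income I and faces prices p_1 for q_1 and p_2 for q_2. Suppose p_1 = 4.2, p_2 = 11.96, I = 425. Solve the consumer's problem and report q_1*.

q_1* = 55.3673

Let q_1' = q_1−12, q_2' = q_2−10. MRS = (5/2)·q_2'/q_1' = p_1/p_2.
After buying the subsistence bundle (12, 10), a share 5/7 of the remaining income goes to q_1: q_1* = 12 + 5/7·(I − 12p_1 − 10p_2)/p_1.
Discretionary income = 425 − 12·4.2 − 10·11.96 = 255; q_1* = 12 + 5/7·255/4.2 = 55.3673.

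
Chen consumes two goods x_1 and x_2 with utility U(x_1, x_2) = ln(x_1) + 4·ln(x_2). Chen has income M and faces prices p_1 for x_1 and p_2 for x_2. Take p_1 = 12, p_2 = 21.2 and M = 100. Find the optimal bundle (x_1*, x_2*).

x_1* = 1.6667, x_2* = 3.7736

The MRS is (1/4)·x_2/x_1. Set MRS = p_1/p_2.
Rearranging, p_2·x_2 = 4·p_1·x_1. Substituting into the budget gives p_1·x_1·(1 + 4) = M.
Demand: x_1*(p_1,p_2,M) = 0.2·M/p_1 and x_2* = 0.8·M/p_2.
At p_1=12, p_2=21.2, M=100: x_1* = 0.2·100/12 = 1.6667, x_2* = 3.7736.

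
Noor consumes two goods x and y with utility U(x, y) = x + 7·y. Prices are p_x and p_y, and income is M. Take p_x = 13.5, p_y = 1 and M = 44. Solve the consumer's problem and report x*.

Perfect substitutes: compare marginal utility per dollar. 1/p_x vs 7/p_y → 0.0741 vs 7.
y gives more utility per dollar, so spend all income on y: y* = M/p_y, x* = 0.
Numerically: x* = 0, y* = 44.

x* = 0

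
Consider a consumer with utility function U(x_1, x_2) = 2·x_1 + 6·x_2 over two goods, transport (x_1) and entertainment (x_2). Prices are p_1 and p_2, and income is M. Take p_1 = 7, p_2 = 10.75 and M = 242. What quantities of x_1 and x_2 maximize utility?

Linear utility — the consumer picks whichever good has higher MU/price: 2/7 = 0.2857 vs 6/10.75 = 0.5581.
x_2 gives more utility per dollar, so spend all income on x_2: x_2* = M/p_2, x_1* = 0.
Numerically: x_1* = 0, x_2* = 22.5116.

x_1* = 0, x_2* = 22.5116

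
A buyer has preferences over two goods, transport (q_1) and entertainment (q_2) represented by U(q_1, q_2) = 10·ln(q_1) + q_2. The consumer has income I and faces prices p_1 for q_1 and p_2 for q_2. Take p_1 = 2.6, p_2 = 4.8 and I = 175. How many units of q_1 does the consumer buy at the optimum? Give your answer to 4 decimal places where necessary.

q_1* = 18.4615

Set MRS = p_1/p_2: (10/q_1)/1 = p_1/p_2.
So q_1*(p_1,p_2) = 10·p_2/p_1, independent of income; and q_2* = (I − 10·p_2)/p_2.
At the given prices: q_1* = 10·4.8/2.6 = 18.4615.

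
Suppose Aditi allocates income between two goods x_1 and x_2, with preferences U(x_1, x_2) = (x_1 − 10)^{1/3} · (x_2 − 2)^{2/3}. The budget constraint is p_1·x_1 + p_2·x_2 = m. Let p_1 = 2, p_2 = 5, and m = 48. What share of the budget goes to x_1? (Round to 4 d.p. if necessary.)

MRS = (1/2)·(x_2−2)/(x_1−10). Tangency with p_1/p_2 gives x_2−2 = 2·(p_1/p_2)·(x_1−10).
Substituting into the budget: x_1* = 10 + 1/3·(m − 10·p_1 − 2·p_2)/p_1, and x_2* = 2 + 2/3·(…)/p_2.
Discretionary income = 48 − 10·2 − 2·5 = 18; x_1* = 10 + 1/3·18/2 = 13; x_2* = 2 + 2/3·18/5 = 4.4.
Expenditure on x_1: 2·13 = 26; share = 0.5417.

share on x_1 = 0.5417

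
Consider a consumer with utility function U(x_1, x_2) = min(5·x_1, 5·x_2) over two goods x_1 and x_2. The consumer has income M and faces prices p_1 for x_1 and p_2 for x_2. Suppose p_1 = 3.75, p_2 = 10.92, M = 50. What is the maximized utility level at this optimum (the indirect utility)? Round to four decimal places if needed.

Leontief preferences: the optimum is at the kink where x_1/5 = x_2/5, i.e. x_2 = x_1.
Budget: p_1·x_1 + p_2·x_1 = M, so (5·p_1 + 5·p_2)·x_1 = 5·M.
Demand: x_1*(p_1,p_2,M) = 5·M/(5·p_1 + 5·p_2), x_2* = 5·M/(5·p_1 + 5·p_2).
Here 5·3.75 + 5·10.92 = 73.35, giving x_1* = 3.4083 and x_2* = 3.4083.
Utility at the optimum: U(3.4083, 3.4083) = 17.0416.

V = 17.0416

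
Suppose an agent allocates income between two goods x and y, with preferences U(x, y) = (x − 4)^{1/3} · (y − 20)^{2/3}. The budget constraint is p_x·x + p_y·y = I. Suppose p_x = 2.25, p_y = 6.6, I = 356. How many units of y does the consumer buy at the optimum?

Substituting into the budget: x* = 4 + 1/3·(I − 4·p_x − 20·p_y)/p_x, and y* = 20 + 2/3·(…)/p_y.
Discretionary income = 356 − 4·2.25 − 20·6.6 = 215; y* = 20 + 2/3·215/6.6 = 41.7172.

y* = 41.7172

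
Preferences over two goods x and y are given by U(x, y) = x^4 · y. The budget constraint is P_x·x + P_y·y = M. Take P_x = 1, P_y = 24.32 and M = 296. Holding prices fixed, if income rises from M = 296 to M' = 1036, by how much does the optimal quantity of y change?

MU_x/MU_y = (4·y)/(x); tangency sets this equal to P_x/P_y.
Rearranging, P_y·y = (1/4)·P_x·x. Substituting into the budget gives P_x·x·(1 + (1/4)) = M.
Demand: x*(P_x,P_y,M) = 0.8·M/P_x and y* = 0.2·M/P_y.
At P_x=1, P_y=24.32, M=296: y* = 0.2·296/24.32 = 2.4342.
At M' = 1036: y* = 8.5197. Change: 8.5197 − 2.4342 = 6.0855.

Δy* = 6.0855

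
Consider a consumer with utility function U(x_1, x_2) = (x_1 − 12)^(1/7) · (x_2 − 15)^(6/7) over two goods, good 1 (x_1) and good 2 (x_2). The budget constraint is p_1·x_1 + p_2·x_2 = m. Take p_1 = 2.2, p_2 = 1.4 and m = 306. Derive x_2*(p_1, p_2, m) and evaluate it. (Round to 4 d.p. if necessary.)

x_2* = 173.3265

This is Cobb-Douglas in (x_1−12, x_2−15): tangency gives 1/7·p_2·(x_2−15) = 6/7·p_1·(x_1−12).
After buying the subsistence bundle (12, 15), a share 1/7 of the remaining income goes to x_1: x_1* = 12 + 1/7·(m − 12p_1 − 15p_2)/p_1.
Discretionary income = 306 − 12·2.2 − 15·1.4 = 258.6; x_2* = 15 + 6/7·258.6/1.4 = 173.3265.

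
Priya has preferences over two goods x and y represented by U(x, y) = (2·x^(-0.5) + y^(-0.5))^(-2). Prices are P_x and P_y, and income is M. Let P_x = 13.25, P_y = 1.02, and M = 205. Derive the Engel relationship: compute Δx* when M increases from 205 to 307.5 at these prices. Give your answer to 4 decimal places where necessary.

MRS = MU_x/MU_y = 2·(y/x)^(1.5). Set equal to P_x/P_y.
Hence y/x = ((1/2)·P_x/P_y)^(1/(1.5)), i.e. raised to the 2/3 power.
Substitute y = (y/x)·x into the budget: x* = M/(P_x + P_y·(y/x)).
Numerically y/x = 3.481159, so x* = 205/(13.25 + 1.02·3.481159) = 12.2018.
At M' = 307.5: x* = 18.3027. Change: 18.3027 − 12.2018 = 6.1009.

Δx* = 6.1009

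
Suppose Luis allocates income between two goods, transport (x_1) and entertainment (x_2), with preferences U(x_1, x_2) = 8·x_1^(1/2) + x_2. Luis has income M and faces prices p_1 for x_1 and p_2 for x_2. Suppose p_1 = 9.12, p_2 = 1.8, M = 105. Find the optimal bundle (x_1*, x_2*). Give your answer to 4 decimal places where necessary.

x_1* = 0.6233, x_2* = 55.1754

Utility is quasi-linear in x_2; the FOC for x_1 is 4/√x_1 = p_1/p_2.
Thus x_1* = (4·p_2/p_1)² — independent of M — with the rest of income spent on x_2.
Plugging in: x_1* = (4·1.8/9.12)² = 0.6233, x_2* = 55.1754.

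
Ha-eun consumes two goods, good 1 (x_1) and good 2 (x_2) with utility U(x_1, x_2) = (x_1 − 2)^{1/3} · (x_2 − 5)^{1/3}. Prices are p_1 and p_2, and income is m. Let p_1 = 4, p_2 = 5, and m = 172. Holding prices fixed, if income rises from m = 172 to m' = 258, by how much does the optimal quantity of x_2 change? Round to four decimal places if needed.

Δx_2* = 8.6

Let x_1' = x_1−2, x_2' = x_2−5. MRS = x_2'/x_1' = p_1/p_2.
After buying the subsistence bundle (2, 5), a share 0.5 of the remaining income goes to x_1: x_1* = 2 + 0.5·(m − 2p_1 − 5p_2)/p_1.
Discretionary income = 172 − 2·4 − 5·5 = 139; x_2* = 5 + 0.5·139/5 = 18.9.
At m' = 258: x_2* = 27.5. Change: 27.5 − 18.9 = 8.6.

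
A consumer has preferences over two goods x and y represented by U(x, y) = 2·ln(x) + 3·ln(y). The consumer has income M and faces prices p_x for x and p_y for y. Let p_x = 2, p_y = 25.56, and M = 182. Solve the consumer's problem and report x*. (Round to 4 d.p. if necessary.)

MU_x/MU_y = (2·y)/(3·x); tangency sets this equal to p_x/p_y.
So 2·p_y·y = 3·p_x·x; combined with the budget, a share 0.4 of income goes to x.
Demand: x*(p_x,p_y,M) = 0.4·M/p_x and y* = 0.6·M/p_y.
At p_x=2, p_y=25.56, M=182: x* = 0.4·182/2 = 36.4.

x* = 36.4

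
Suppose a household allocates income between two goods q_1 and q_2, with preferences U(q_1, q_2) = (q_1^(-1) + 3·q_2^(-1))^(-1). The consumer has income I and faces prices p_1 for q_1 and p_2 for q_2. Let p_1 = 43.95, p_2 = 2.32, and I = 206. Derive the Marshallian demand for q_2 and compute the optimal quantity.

With the ratio pinned down, the budget gives q_1* = I/(p_1 + p_2·(q_2/q_1)) and q_2* = (q_2/q_1)·q_1*.
Numerically q_2/q_1 = 7.538693, so q_1* = 206/(43.95 + 2.32·7.538693) = 3.3529 and q_2* = 7.538693·3.3529 = 25.2763.

q_2* = 25.2763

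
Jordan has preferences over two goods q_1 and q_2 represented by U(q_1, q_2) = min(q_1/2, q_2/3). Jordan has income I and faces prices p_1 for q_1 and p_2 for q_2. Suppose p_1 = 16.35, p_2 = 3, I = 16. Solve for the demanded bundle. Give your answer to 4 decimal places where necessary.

With perfect complements, no substitution: consume in ratio q_1:q_2 = 2:3.
Budget: p_1·q_1 + p_2·(3/2)·q_1 = I, so (2·p_1 + 3·p_2)·q_1 = 2·I.
Demand: q_1*(p_1,p_2,I) = 2·I/(2·p_1 + 3·p_2), q_2* = 3·I/(2·p_1 + 3·p_2).
Here 2·16.35 + 3·3 = 41.7, giving q_1* = 0.7674 and q_2* = 1.1511.

q_1* = 0.7674, q_2* = 1.1511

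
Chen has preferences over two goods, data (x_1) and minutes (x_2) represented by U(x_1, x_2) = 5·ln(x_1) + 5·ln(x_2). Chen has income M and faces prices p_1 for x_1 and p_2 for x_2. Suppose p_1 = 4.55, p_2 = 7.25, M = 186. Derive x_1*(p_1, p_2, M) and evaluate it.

x_1* = 20.4396

Tangency: MRS = x_2/x_1 = p_1/p_2.
Rearranging, p_2·x_2 = p_1·x_1. Substituting into the budget gives p_1·x_1·(1 + 1) = M.
Demand: x_1*(p_1,p_2,M) = 0.5·M/p_1 and x_2* = 0.5·M/p_2.
At p_1=4.55, p_2=7.25, M=186: x_1* = 0.5·186/4.55 = 20.4396.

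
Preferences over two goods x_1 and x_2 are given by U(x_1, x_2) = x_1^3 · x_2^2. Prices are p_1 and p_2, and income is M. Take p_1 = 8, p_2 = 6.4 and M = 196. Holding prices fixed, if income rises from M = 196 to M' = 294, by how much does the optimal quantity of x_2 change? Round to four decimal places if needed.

Δx_2* = 6.125

The MRS is (3/2)·x_2/x_1. Set MRS = p_1/p_2.
Rearranging, p_2·x_2 = (2/3)·p_1·x_1. Substituting into the budget gives p_1·x_1·(1 + (2/3)) = M.
Demand: x_1*(p_1,p_2,M) = 0.6·M/p_1 and x_2* = 0.4·M/p_2.
At p_1=8, p_2=6.4, M=196: x_2* = 0.4·196/6.4 = 12.25.
At M' = 294: x_2* = 18.375. Change: 18.375 − 12.25 = 6.125.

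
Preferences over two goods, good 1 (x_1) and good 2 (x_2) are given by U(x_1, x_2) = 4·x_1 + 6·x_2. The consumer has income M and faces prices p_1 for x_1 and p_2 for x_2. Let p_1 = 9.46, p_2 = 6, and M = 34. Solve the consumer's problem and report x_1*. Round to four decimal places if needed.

x_1* = 0

Linear utility — the consumer picks whichever good has higher MU/price: 4/9.46 = 0.4228 vs 6/6 = 1.
x_2 gives more utility per dollar, so spend all income on x_2: x_2* = M/p_2, x_1* = 0.
Numerically: x_1* = 0, x_2* = 5.6667.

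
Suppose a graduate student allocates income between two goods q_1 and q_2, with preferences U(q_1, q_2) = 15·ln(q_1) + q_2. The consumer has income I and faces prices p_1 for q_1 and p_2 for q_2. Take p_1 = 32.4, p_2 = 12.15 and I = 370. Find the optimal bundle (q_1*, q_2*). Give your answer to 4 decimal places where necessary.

q_1* = 5.625, q_2* = 15.4527

Set MRS = p_1/p_2: (15/q_1)/1 = p_1/p_2.
So q_1*(p_1,p_2) = 15·p_2/p_1, independent of income; and q_2* = (I − 15·p_2)/p_2.
At the given prices: q_1* = 15·12.15/32.4 = 5.625, and q_2* = 15.4527.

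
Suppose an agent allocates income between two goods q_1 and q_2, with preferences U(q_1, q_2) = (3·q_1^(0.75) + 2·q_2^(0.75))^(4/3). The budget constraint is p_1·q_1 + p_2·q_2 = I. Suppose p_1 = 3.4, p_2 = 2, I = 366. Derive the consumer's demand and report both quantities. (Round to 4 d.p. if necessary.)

Substitute q_2 = (q_2/q_1)·q_1 into the budget: q_1* = I/(p_1 + p_2·(q_2/q_1)).
Numerically q_2/q_1 = 1.649798, so q_1* = 366/(3.4 + 2·1.649798) = 54.6302 and q_2* = 1.649798·54.6302 = 90.1287.

q_1* = 54.6302, q_2* = 90.1287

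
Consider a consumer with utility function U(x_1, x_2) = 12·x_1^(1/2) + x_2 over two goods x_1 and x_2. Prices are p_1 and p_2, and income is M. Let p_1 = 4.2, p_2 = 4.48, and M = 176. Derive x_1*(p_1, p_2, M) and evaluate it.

x_1* = 40.96

Thus x_1* = (6·p_2/p_1)² — independent of M — with the rest of income spent on x_2.
Plugging in: x_1* = (6·4.48/4.2)² = 40.96.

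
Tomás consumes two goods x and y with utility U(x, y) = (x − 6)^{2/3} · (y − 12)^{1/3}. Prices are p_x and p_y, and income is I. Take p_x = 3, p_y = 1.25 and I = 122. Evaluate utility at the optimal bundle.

V = 21.017

Let x' = x−6, y' = y−12. MRS = 2·y'/x' = p_x/p_y.
After buying the subsistence bundle (6, 12), a share 2/3 of the remaining income goes to x: x* = 6 + 2/3·(I − 6p_x − 12p_y)/p_x.
Discretionary income = 122 − 6·3 − 12·1.25 = 89; x* = 6 + 2/3·89/3 = 25.7778; y* = 12 + 1/3·89/1.25 = 35.7333.
Utility at the optimum: U(25.7778, 35.7333) = 21.017.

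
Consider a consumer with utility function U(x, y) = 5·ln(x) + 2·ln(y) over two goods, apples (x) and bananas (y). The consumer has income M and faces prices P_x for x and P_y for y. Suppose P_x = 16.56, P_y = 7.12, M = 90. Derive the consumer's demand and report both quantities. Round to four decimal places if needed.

x* = 3.882, y* = 3.6116

MU_x/MU_y = (5·y)/(2·x); tangency sets this equal to P_x/P_y.
So 5·P_y·y = 2·P_x·x; combined with the budget, a share 5/7 of income goes to x.
Demand: x*(P_x,P_y,M) = 5/7·M/P_x and y* = 2/7·M/P_y.
At P_x=16.56, P_y=7.12, M=90: x* = 5/7·90/16.56 = 3.882, y* = 3.6116.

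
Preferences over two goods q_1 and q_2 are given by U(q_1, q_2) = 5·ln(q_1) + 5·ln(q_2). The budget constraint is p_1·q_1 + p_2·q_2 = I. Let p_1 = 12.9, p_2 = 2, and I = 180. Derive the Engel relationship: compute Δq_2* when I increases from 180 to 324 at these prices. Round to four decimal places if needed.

Tangency: MRS = q_2/q_1 = p_1/p_2.
Rearranging, p_2·q_2 = p_1·q_1. Substituting into the budget gives p_1·q_1·(1 + 1) = I.
Demand: q_1*(p_1,p_2,I) = 0.5·I/p_1 and q_2* = 0.5·I/p_2.
At p_1=12.9, p_2=2, I=180: q_2* = 0.5·180/2 = 45.
At I' = 324: q_2* = 81. Change: 81 − 45 = 36.

Δq_2* = 36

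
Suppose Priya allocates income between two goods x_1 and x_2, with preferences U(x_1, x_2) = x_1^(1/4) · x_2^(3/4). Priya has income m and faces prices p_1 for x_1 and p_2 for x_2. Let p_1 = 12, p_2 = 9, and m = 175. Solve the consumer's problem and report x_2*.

x_2* = 14.5833

MU_x_1/MU_x_2 = (0.25·x_2)/(0.75·x_1); tangency sets this equal to p_1/p_2.
So 0.25·p_2·x_2 = 0.75·p_1·x_1; combined with the budget, a share 0.25 of income goes to x_1.
Demand: x_1*(p_1,p_2,m) = 0.25·m/p_1 and x_2* = 0.75·m/p_2.
At p_1=12, p_2=9, m=175: x_2* = 0.75·175/9 = 14.5833.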